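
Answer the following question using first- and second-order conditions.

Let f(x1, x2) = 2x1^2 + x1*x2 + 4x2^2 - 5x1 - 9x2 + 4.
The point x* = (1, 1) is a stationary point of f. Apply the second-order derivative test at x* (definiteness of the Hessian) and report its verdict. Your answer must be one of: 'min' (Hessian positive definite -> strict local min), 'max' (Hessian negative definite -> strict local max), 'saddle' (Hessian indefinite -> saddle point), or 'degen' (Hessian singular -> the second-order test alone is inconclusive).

Compute the Hessian H = grad^2 f:
  H = [[4, 1], [1, 8]]
Verify stationarity: grad f(x*) = H x* + g = (0, 0).
Eigenvalues of H: 3.7639, 8.2361.
Both eigenvalues > 0, so H is positive definite -> x* is a strict local min.

min


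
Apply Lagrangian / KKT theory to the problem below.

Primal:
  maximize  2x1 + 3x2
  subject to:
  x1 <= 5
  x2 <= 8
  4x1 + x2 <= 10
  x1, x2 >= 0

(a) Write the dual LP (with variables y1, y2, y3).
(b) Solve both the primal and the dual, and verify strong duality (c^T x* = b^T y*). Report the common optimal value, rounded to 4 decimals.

The standard primal-dual pair for 'max c^T x s.t. A x <= b, x >= 0' is:
  Dual:  min b^T y  s.t.  A^T y >= c,  y >= 0.

So the dual LP is:
  minimize  5y1 + 8y2 + 10y3
  subject to:
    y1 + 4y3 >= 2
    y2 + y3 >= 3
    y1, y2, y3 >= 0

Solving the primal: x* = (0.5, 8).
  primal value c^T x* = 25.
Solving the dual: y* = (0, 2.5, 0.5).
  dual value b^T y* = 25.
Strong duality: c^T x* = b^T y*. Confirmed.

25


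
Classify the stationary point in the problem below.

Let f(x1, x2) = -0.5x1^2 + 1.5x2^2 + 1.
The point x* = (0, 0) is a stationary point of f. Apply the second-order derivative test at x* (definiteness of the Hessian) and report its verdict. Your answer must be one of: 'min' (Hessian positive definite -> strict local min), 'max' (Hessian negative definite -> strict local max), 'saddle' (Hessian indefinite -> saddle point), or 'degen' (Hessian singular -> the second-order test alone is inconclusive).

Compute the Hessian H = grad^2 f:
  H = [[-1, 0], [0, 3]]
Verify stationarity: grad f(x*) = H x* + g = (0, 0).
Eigenvalues of H: -1, 3.
Eigenvalues have mixed signs, so H is indefinite -> x* is a saddle point.

saddle


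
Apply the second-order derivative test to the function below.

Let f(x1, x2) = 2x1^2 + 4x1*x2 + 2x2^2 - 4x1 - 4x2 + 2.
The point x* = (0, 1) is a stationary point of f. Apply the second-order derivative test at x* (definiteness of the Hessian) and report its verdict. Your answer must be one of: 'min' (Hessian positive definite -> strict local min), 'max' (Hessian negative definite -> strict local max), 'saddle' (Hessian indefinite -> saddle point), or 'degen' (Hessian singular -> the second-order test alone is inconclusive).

Compute the Hessian H = grad^2 f:
  H = [[4, 4], [4, 4]]
Verify stationarity: grad f(x*) = H x* + g = (0, 0).
Eigenvalues of H: 0, 8.
H has a zero eigenvalue (singular; positive semidefinite but not definite), so H is neither positive definite, negative definite, nor indefinite. The second-order test alone is inconclusive -> degen.
(Indeed, f is constant along the null direction of H through x*, so x* is not a strict local extremum.)

degen


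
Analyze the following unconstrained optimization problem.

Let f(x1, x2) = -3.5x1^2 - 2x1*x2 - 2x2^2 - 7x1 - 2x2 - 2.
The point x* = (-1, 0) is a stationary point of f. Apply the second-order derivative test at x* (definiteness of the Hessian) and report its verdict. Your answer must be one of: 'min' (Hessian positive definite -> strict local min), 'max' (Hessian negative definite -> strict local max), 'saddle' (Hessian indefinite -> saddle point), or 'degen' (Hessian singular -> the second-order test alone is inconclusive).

Compute the Hessian H = grad^2 f:
  H = [[-7, -2], [-2, -4]]
Verify stationarity: grad f(x*) = H x* + g = (0, 0).
Eigenvalues of H: -8, -3.
Both eigenvalues < 0, so H is negative definite -> x* is a strict local max.

max


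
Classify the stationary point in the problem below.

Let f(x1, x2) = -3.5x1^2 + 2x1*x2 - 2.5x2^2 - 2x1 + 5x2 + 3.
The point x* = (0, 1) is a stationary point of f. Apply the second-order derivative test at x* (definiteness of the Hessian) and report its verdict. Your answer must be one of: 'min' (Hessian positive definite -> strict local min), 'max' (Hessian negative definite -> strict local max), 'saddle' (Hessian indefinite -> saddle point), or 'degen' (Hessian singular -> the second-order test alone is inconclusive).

Compute the Hessian H = grad^2 f:
  H = [[-7, 2], [2, -5]]
Verify stationarity: grad f(x*) = H x* + g = (0, 0).
Eigenvalues of H: -8.2361, -3.7639.
Both eigenvalues < 0, so H is negative definite -> x* is a strict local max.

max


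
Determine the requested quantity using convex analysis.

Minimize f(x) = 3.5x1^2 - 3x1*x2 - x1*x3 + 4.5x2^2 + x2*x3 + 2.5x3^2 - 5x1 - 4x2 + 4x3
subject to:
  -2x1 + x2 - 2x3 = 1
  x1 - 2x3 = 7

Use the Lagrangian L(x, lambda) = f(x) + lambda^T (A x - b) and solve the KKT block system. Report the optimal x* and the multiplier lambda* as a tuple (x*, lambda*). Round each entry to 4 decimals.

Form the Lagrangian:
  L(x, lambda) = (1/2) x^T Q x + c^T x + lambda^T (A x - b)
Stationarity (grad_x L = 0): Q x + c + A^T lambda = 0.
Primal feasibility: A x = b.

This gives the KKT block system:
  [ Q   A^T ] [ x     ]   [-c ]
  [ A    0  ] [ lambda ] = [ b ]

Solving the linear system:
  x*      = (2.4266, 1.2799, -2.2867)
  lambda* = (2.0478, -6.3379)
  f(x*)   = 7.959

x* = (2.4266, 1.2799, -2.2867), lambda* = (2.0478, -6.3379)


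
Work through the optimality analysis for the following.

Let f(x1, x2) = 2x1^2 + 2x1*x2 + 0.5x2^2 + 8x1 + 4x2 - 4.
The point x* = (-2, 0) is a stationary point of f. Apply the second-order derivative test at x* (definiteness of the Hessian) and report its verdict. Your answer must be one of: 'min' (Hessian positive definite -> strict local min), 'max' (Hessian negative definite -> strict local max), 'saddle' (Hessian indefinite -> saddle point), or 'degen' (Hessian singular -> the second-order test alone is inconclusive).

Compute the Hessian H = grad^2 f:
  H = [[4, 2], [2, 1]]
Verify stationarity: grad f(x*) = H x* + g = (0, 0).
Eigenvalues of H: 0, 5.
H has a zero eigenvalue (singular; positive semidefinite but not definite), so H is neither positive definite, negative definite, nor indefinite. The second-order test alone is inconclusive -> degen.
(Indeed, f is constant along the null direction of H through x*, so x* is not a strict local extremum.)

degen


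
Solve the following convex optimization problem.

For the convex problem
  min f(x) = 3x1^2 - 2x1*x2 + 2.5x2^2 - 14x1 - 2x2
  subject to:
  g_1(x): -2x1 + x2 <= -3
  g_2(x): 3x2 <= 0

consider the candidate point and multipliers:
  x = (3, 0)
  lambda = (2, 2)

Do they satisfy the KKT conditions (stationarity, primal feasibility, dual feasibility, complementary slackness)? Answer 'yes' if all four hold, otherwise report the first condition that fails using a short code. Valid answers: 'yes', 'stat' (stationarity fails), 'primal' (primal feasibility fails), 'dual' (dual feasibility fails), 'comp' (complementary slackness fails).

Gradient of f: grad f(x) = Q x + c = (4, -8)
Constraint values g_i(x) = a_i^T x - b_i:
  g_1((3, 0)) = -3
  g_2((3, 0)) = 0
Stationarity residual: grad f(x) + sum_i lambda_i a_i = (0, 0)
  -> stationarity OK
Primal feasibility (all g_i <= 0): OK
Dual feasibility (all lambda_i >= 0): OK
Complementary slackness (lambda_i * g_i(x) = 0 for all i): FAILS

Verdict: the first failing condition is complementary_slackness -> comp.

comp


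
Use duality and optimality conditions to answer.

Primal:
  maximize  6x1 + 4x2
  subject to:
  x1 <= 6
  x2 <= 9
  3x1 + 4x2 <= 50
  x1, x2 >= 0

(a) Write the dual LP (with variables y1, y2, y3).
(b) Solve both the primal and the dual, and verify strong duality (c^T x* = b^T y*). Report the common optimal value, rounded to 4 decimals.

The standard primal-dual pair for 'max c^T x s.t. A x <= b, x >= 0' is:
  Dual:  min b^T y  s.t.  A^T y >= c,  y >= 0.

So the dual LP is:
  minimize  6y1 + 9y2 + 50y3
  subject to:
    y1 + 3y3 >= 6
    y2 + 4y3 >= 4
    y1, y2, y3 >= 0

Solving the primal: x* = (6, 8).
  primal value c^T x* = 68.
Solving the dual: y* = (3, 0, 1).
  dual value b^T y* = 68.
Strong duality: c^T x* = b^T y*. Confirmed.

68


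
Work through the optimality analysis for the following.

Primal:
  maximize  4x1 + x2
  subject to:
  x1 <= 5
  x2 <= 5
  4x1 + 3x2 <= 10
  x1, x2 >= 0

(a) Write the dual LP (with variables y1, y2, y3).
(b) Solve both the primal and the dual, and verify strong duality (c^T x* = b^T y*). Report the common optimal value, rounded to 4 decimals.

The standard primal-dual pair for 'max c^T x s.t. A x <= b, x >= 0' is:
  Dual:  min b^T y  s.t.  A^T y >= c,  y >= 0.

So the dual LP is:
  minimize  5y1 + 5y2 + 10y3
  subject to:
    y1 + 4y3 >= 4
    y2 + 3y3 >= 1
    y1, y2, y3 >= 0

Solving the primal: x* = (2.5, 0).
  primal value c^T x* = 10.
Solving the dual: y* = (0, 0, 1).
  dual value b^T y* = 10.
Strong duality: c^T x* = b^T y*. Confirmed.

10


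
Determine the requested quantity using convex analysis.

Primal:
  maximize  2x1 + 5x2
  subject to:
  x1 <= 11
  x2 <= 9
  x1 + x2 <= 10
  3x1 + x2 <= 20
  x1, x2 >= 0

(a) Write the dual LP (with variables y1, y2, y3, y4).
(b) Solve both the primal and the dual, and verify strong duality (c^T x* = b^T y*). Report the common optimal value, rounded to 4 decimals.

The standard primal-dual pair for 'max c^T x s.t. A x <= b, x >= 0' is:
  Dual:  min b^T y  s.t.  A^T y >= c,  y >= 0.

So the dual LP is:
  minimize  11y1 + 9y2 + 10y3 + 20y4
  subject to:
    y1 + y3 + 3y4 >= 2
    y2 + y3 + y4 >= 5
    y1, y2, y3, y4 >= 0

Solving the primal: x* = (1, 9).
  primal value c^T x* = 47.
Solving the dual: y* = (0, 3, 2, 0).
  dual value b^T y* = 47.
Strong duality: c^T x* = b^T y*. Confirmed.

47


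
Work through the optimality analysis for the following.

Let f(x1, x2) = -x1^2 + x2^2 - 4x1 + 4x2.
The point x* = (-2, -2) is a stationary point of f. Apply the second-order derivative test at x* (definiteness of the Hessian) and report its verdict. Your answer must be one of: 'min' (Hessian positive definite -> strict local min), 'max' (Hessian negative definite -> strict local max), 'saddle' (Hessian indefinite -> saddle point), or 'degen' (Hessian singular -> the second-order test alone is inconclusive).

Compute the Hessian H = grad^2 f:
  H = [[-2, 0], [0, 2]]
Verify stationarity: grad f(x*) = H x* + g = (0, 0).
Eigenvalues of H: -2, 2.
Eigenvalues have mixed signs, so H is indefinite -> x* is a saddle point.

saddle


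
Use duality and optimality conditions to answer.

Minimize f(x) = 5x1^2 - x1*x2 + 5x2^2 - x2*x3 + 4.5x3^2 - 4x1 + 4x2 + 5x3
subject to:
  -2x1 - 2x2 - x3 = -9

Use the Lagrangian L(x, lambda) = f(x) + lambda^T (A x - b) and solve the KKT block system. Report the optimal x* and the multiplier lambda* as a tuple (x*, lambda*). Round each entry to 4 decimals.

Form the Lagrangian:
  L(x, lambda) = (1/2) x^T Q x + c^T x + lambda^T (A x - b)
Stationarity (grad_x L = 0): Q x + c + A^T lambda = 0.
Primal feasibility: A x = b.

This gives the KKT block system:
  [ Q   A^T ] [ x     ]   [-c ]
  [ A    0  ] [ lambda ] = [ b ]

Solving the linear system:
  x*      = (2.4178, 1.7508, 0.6627)
  lambda* = (9.2137)
  f(x*)   = 41.7846

x* = (2.4178, 1.7508, 0.6627), lambda* = (9.2137)


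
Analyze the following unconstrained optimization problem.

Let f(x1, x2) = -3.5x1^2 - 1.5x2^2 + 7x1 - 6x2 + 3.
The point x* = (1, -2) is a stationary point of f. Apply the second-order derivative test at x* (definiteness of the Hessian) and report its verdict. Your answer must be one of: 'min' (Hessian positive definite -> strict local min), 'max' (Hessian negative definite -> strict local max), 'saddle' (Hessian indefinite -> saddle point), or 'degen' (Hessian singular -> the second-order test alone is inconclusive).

Compute the Hessian H = grad^2 f:
  H = [[-7, 0], [0, -3]]
Verify stationarity: grad f(x*) = H x* + g = (0, 0).
Eigenvalues of H: -7, -3.
Both eigenvalues < 0, so H is negative definite -> x* is a strict local max.

max


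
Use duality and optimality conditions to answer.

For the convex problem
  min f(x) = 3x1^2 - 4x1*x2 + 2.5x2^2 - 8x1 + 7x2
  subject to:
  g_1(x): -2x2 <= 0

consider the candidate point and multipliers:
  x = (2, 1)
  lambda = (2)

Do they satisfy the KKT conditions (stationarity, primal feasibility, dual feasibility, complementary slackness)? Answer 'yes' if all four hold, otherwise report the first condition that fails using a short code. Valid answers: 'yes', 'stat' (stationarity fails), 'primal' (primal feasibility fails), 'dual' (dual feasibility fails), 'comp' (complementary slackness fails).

Gradient of f: grad f(x) = Q x + c = (0, 4)
Constraint values g_i(x) = a_i^T x - b_i:
  g_1((2, 1)) = -2
Stationarity residual: grad f(x) + sum_i lambda_i a_i = (0, 0)
  -> stationarity OK
Primal feasibility (all g_i <= 0): OK
Dual feasibility (all lambda_i >= 0): OK
Complementary slackness (lambda_i * g_i(x) = 0 for all i): FAILS

Verdict: the first failing condition is complementary_slackness -> comp.

comp


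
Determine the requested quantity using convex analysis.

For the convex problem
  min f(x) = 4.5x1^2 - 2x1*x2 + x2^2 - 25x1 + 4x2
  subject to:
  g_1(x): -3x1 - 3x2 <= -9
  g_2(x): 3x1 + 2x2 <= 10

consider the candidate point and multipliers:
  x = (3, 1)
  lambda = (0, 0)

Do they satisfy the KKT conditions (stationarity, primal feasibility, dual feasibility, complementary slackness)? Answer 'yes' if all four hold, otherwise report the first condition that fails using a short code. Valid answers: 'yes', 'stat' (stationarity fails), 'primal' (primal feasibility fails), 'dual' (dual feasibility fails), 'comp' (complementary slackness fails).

Gradient of f: grad f(x) = Q x + c = (0, 0)
Constraint values g_i(x) = a_i^T x - b_i:
  g_1((3, 1)) = -3
  g_2((3, 1)) = 1
Stationarity residual: grad f(x) + sum_i lambda_i a_i = (0, 0)
  -> stationarity OK
Primal feasibility (all g_i <= 0): FAILS
Dual feasibility (all lambda_i >= 0): OK
Complementary slackness (lambda_i * g_i(x) = 0 for all i): OK

Verdict: the first failing condition is primal_feasibility -> primal.

primal


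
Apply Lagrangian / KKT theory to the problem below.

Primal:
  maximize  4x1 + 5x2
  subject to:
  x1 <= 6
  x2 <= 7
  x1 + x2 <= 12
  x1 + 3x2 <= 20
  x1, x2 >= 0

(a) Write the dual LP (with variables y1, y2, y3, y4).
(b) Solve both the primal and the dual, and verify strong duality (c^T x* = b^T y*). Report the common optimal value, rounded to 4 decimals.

The standard primal-dual pair for 'max c^T x s.t. A x <= b, x >= 0' is:
  Dual:  min b^T y  s.t.  A^T y >= c,  y >= 0.

So the dual LP is:
  minimize  6y1 + 7y2 + 12y3 + 20y4
  subject to:
    y1 + y3 + y4 >= 4
    y2 + y3 + 3y4 >= 5
    y1, y2, y3, y4 >= 0

Solving the primal: x* = (6, 4.6667).
  primal value c^T x* = 47.3333.
Solving the dual: y* = (2.3333, 0, 0, 1.6667).
  dual value b^T y* = 47.3333.
Strong duality: c^T x* = b^T y*. Confirmed.

47.3333


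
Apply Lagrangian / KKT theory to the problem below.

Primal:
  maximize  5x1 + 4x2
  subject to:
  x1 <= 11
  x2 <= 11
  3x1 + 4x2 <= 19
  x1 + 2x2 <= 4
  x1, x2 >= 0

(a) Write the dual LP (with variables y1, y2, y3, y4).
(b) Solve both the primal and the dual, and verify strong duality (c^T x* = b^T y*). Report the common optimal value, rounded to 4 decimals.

The standard primal-dual pair for 'max c^T x s.t. A x <= b, x >= 0' is:
  Dual:  min b^T y  s.t.  A^T y >= c,  y >= 0.

So the dual LP is:
  minimize  11y1 + 11y2 + 19y3 + 4y4
  subject to:
    y1 + 3y3 + y4 >= 5
    y2 + 4y3 + 2y4 >= 4
    y1, y2, y3, y4 >= 0

Solving the primal: x* = (4, 0).
  primal value c^T x* = 20.
Solving the dual: y* = (0, 0, 0, 5).
  dual value b^T y* = 20.
Strong duality: c^T x* = b^T y*. Confirmed.

20


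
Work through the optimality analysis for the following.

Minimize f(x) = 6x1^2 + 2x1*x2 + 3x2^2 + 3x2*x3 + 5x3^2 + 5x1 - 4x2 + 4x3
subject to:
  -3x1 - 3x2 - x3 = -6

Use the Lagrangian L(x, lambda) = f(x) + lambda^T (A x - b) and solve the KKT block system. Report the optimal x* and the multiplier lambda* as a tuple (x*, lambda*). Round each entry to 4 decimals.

Form the Lagrangian:
  L(x, lambda) = (1/2) x^T Q x + c^T x + lambda^T (A x - b)
Stationarity (grad_x L = 0): Q x + c + A^T lambda = 0.
Primal feasibility: A x = b.

This gives the KKT block system:
  [ Q   A^T ] [ x     ]   [-c ]
  [ A    0  ] [ lambda ] = [ b ]

Solving the linear system:
  x*      = (-0.1762, 2.4695, -0.88)
  lambda* = (2.6082)
  f(x*)   = 0.6851

x* = (-0.1762, 2.4695, -0.88), lambda* = (2.6082)


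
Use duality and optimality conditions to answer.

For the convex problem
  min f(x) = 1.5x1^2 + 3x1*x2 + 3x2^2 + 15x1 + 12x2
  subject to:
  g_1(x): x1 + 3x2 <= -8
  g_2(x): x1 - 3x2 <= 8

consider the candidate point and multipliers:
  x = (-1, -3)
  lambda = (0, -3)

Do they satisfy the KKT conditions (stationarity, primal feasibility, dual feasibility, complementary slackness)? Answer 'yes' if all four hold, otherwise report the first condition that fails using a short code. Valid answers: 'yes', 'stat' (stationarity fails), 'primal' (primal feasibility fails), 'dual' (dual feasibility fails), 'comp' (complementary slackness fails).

Gradient of f: grad f(x) = Q x + c = (3, -9)
Constraint values g_i(x) = a_i^T x - b_i:
  g_1((-1, -3)) = -2
  g_2((-1, -3)) = 0
Stationarity residual: grad f(x) + sum_i lambda_i a_i = (0, 0)
  -> stationarity OK
Primal feasibility (all g_i <= 0): OK
Dual feasibility (all lambda_i >= 0): FAILS
Complementary slackness (lambda_i * g_i(x) = 0 for all i): OK

Verdict: the first failing condition is dual_feasibility -> dual.

dual


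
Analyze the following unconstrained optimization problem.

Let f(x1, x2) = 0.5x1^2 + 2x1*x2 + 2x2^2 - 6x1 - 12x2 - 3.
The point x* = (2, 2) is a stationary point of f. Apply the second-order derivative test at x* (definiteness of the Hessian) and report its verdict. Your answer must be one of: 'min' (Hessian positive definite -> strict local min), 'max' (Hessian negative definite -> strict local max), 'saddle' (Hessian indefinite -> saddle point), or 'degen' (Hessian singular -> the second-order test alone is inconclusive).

Compute the Hessian H = grad^2 f:
  H = [[1, 2], [2, 4]]
Verify stationarity: grad f(x*) = H x* + g = (0, 0).
Eigenvalues of H: 0, 5.
H has a zero eigenvalue (singular; positive semidefinite but not definite), so H is neither positive definite, negative definite, nor indefinite. The second-order test alone is inconclusive -> degen.
(Indeed, f is constant along the null direction of H through x*, so x* is not a strict local extremum.)

degen


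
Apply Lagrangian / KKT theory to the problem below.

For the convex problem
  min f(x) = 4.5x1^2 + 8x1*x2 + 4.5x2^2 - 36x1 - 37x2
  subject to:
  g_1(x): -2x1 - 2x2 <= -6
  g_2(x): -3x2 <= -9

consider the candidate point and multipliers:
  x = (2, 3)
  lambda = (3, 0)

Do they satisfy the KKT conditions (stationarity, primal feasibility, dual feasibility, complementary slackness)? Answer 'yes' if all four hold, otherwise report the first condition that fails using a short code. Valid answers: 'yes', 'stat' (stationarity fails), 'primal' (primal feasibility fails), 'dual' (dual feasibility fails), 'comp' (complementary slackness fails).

Gradient of f: grad f(x) = Q x + c = (6, 6)
Constraint values g_i(x) = a_i^T x - b_i:
  g_1((2, 3)) = -4
  g_2((2, 3)) = 0
Stationarity residual: grad f(x) + sum_i lambda_i a_i = (0, 0)
  -> stationarity OK
Primal feasibility (all g_i <= 0): OK
Dual feasibility (all lambda_i >= 0): OK
Complementary slackness (lambda_i * g_i(x) = 0 for all i): FAILS

Verdict: the first failing condition is complementary_slackness -> comp.

comp


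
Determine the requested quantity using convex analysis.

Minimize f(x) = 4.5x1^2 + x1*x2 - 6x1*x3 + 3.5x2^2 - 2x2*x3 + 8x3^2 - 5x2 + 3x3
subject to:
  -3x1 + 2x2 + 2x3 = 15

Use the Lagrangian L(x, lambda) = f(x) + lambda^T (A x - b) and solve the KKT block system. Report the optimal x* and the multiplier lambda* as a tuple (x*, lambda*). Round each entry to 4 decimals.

Form the Lagrangian:
  L(x, lambda) = (1/2) x^T Q x + c^T x + lambda^T (A x - b)
Stationarity (grad_x L = 0): Q x + c + A^T lambda = 0.
Primal feasibility: A x = b.

This gives the KKT block system:
  [ Q   A^T ] [ x     ]   [-c ]
  [ A    0  ] [ lambda ] = [ b ]

Solving the linear system:
  x*      = (-2.7553, 3.2553, 0.1117)
  lambda* = (-7.4043)
  f(x*)   = 47.5612

x* = (-2.7553, 3.2553, 0.1117), lambda* = (-7.4043)


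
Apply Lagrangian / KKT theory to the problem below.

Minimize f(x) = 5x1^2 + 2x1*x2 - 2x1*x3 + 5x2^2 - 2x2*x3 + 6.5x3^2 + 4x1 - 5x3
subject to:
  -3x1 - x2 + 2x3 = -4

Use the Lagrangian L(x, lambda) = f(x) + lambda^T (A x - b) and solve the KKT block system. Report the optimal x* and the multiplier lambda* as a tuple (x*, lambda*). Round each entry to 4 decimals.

Form the Lagrangian:
  L(x, lambda) = (1/2) x^T Q x + c^T x + lambda^T (A x - b)
Stationarity (grad_x L = 0): Q x + c + A^T lambda = 0.
Primal feasibility: A x = b.

This gives the KKT block system:
  [ Q   A^T ] [ x     ]   [-c ]
  [ A    0  ] [ lambda ] = [ b ]

Solving the linear system:
  x*      = (1.0955, 0.2675, -0.2229)
  lambda* = (5.3121)
  f(x*)   = 13.3726

x* = (1.0955, 0.2675, -0.2229), lambda* = (5.3121)


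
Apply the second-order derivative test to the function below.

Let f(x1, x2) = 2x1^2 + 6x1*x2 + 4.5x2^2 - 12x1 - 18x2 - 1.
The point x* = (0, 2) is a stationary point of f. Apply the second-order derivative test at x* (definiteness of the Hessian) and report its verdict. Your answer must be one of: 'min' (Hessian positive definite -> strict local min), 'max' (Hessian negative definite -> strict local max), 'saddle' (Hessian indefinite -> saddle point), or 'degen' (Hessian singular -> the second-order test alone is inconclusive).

Compute the Hessian H = grad^2 f:
  H = [[4, 6], [6, 9]]
Verify stationarity: grad f(x*) = H x* + g = (0, 0).
Eigenvalues of H: 0, 13.
H has a zero eigenvalue (singular; positive semidefinite but not definite), so H is neither positive definite, negative definite, nor indefinite. The second-order test alone is inconclusive -> degen.
(Indeed, f is constant along the null direction of H through x*, so x* is not a strict local extremum.)

degen


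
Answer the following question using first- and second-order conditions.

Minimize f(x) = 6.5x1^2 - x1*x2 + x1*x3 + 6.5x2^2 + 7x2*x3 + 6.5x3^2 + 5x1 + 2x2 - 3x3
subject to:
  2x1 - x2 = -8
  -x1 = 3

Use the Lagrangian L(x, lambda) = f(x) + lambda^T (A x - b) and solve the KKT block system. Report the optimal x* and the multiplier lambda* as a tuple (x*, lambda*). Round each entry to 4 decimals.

Form the Lagrangian:
  L(x, lambda) = (1/2) x^T Q x + c^T x + lambda^T (A x - b)
Stationarity (grad_x L = 0): Q x + c + A^T lambda = 0.
Primal feasibility: A x = b.

This gives the KKT block system:
  [ Q   A^T ] [ x     ]   [-c ]
  [ A    0  ] [ lambda ] = [ b ]

Solving the linear system:
  x*      = (-3, 2, -0.6154)
  lambda* = (26.6923, 16.7692)
  f(x*)   = 77.0385

x* = (-3, 2, -0.6154), lambda* = (26.6923, 16.7692)


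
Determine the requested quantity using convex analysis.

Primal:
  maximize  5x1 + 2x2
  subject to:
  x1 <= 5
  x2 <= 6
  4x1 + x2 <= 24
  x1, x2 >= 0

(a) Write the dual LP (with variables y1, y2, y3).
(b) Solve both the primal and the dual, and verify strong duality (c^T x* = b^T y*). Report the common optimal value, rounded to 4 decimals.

The standard primal-dual pair for 'max c^T x s.t. A x <= b, x >= 0' is:
  Dual:  min b^T y  s.t.  A^T y >= c,  y >= 0.

So the dual LP is:
  minimize  5y1 + 6y2 + 24y3
  subject to:
    y1 + 4y3 >= 5
    y2 + y3 >= 2
    y1, y2, y3 >= 0

Solving the primal: x* = (4.5, 6).
  primal value c^T x* = 34.5.
Solving the dual: y* = (0, 0.75, 1.25).
  dual value b^T y* = 34.5.
Strong duality: c^T x* = b^T y*. Confirmed.

34.5


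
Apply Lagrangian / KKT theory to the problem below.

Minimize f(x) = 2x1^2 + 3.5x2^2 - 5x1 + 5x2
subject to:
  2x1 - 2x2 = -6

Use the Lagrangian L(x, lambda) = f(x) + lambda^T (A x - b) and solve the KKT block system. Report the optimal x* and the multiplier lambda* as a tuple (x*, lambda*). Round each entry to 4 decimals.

Form the Lagrangian:
  L(x, lambda) = (1/2) x^T Q x + c^T x + lambda^T (A x - b)
Stationarity (grad_x L = 0): Q x + c + A^T lambda = 0.
Primal feasibility: A x = b.

This gives the KKT block system:
  [ Q   A^T ] [ x     ]   [-c ]
  [ A    0  ] [ lambda ] = [ b ]

Solving the linear system:
  x*      = (-1.9091, 1.0909)
  lambda* = (6.3182)
  f(x*)   = 26.4545

x* = (-1.9091, 1.0909), lambda* = (6.3182)


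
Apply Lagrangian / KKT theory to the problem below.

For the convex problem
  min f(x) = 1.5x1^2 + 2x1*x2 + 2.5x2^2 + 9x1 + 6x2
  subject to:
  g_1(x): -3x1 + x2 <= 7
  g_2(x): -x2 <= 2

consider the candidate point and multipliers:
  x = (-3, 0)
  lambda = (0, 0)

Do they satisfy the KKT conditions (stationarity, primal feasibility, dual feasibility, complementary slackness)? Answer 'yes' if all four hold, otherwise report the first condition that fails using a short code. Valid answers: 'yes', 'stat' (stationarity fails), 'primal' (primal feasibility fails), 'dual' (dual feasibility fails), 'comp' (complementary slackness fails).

Gradient of f: grad f(x) = Q x + c = (0, 0)
Constraint values g_i(x) = a_i^T x - b_i:
  g_1((-3, 0)) = 2
  g_2((-3, 0)) = -2
Stationarity residual: grad f(x) + sum_i lambda_i a_i = (0, 0)
  -> stationarity OK
Primal feasibility (all g_i <= 0): FAILS
Dual feasibility (all lambda_i >= 0): OK
Complementary slackness (lambda_i * g_i(x) = 0 for all i): OK

Verdict: the first failing condition is primal_feasibility -> primal.

primal


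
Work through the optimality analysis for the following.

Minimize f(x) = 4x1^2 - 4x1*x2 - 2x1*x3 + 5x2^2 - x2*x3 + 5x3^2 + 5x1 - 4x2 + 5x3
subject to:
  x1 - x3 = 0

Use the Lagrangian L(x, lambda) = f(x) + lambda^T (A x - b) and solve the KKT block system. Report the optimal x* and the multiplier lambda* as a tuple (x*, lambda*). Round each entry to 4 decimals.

Form the Lagrangian:
  L(x, lambda) = (1/2) x^T Q x + c^T x + lambda^T (A x - b)
Stationarity (grad_x L = 0): Q x + c + A^T lambda = 0.
Primal feasibility: A x = b.

This gives the KKT block system:
  [ Q   A^T ] [ x     ]   [-c ]
  [ A    0  ] [ lambda ] = [ b ]

Solving the linear system:
  x*      = (-0.6957, 0.0522, -0.6957)
  lambda* = (-0.6174)
  f(x*)   = -3.5826

x* = (-0.6957, 0.0522, -0.6957), lambda* = (-0.6174)


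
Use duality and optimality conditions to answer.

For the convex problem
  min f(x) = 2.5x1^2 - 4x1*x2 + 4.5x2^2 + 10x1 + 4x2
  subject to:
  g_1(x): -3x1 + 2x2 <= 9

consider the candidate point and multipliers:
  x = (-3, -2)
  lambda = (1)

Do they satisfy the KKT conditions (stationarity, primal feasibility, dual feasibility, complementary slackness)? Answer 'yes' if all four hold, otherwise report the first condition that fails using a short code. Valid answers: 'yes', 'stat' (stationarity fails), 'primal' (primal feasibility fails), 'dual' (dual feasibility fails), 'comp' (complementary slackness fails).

Gradient of f: grad f(x) = Q x + c = (3, -2)
Constraint values g_i(x) = a_i^T x - b_i:
  g_1((-3, -2)) = -4
Stationarity residual: grad f(x) + sum_i lambda_i a_i = (0, 0)
  -> stationarity OK
Primal feasibility (all g_i <= 0): OK
Dual feasibility (all lambda_i >= 0): OK
Complementary slackness (lambda_i * g_i(x) = 0 for all i): FAILS

Verdict: the first failing condition is complementary_slackness -> comp.

comp


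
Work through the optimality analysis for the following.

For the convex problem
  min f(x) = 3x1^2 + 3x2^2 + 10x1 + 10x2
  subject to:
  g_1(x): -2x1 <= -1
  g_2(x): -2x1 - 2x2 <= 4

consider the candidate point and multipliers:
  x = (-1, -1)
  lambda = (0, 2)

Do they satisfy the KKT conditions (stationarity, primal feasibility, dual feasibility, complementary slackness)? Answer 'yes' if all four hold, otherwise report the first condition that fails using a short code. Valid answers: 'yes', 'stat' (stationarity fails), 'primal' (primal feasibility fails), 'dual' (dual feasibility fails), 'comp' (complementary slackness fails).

Gradient of f: grad f(x) = Q x + c = (4, 4)
Constraint values g_i(x) = a_i^T x - b_i:
  g_1((-1, -1)) = 3
  g_2((-1, -1)) = 0
Stationarity residual: grad f(x) + sum_i lambda_i a_i = (0, 0)
  -> stationarity OK
Primal feasibility (all g_i <= 0): FAILS
Dual feasibility (all lambda_i >= 0): OK
Complementary slackness (lambda_i * g_i(x) = 0 for all i): OK

Verdict: the first failing condition is primal_feasibility -> primal.

primal


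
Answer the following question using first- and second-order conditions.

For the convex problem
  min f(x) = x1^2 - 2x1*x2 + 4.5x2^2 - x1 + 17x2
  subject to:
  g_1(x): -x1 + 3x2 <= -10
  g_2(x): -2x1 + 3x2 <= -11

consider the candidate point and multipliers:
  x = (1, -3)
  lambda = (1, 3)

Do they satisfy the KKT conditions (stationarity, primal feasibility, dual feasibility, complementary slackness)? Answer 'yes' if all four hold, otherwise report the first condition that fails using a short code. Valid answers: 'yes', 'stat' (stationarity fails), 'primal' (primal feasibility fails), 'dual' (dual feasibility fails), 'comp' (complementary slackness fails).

Gradient of f: grad f(x) = Q x + c = (7, -12)
Constraint values g_i(x) = a_i^T x - b_i:
  g_1((1, -3)) = 0
  g_2((1, -3)) = 0
Stationarity residual: grad f(x) + sum_i lambda_i a_i = (0, 0)
  -> stationarity OK
Primal feasibility (all g_i <= 0): OK
Dual feasibility (all lambda_i >= 0): OK
Complementary slackness (lambda_i * g_i(x) = 0 for all i): OK

Verdict: yes, KKT holds.

yes


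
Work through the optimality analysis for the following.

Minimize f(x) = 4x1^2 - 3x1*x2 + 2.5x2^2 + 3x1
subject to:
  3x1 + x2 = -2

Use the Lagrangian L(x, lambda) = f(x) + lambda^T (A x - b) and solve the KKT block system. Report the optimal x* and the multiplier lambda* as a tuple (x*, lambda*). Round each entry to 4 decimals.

Form the Lagrangian:
  L(x, lambda) = (1/2) x^T Q x + c^T x + lambda^T (A x - b)
Stationarity (grad_x L = 0): Q x + c + A^T lambda = 0.
Primal feasibility: A x = b.

This gives the KKT block system:
  [ Q   A^T ] [ x     ]   [-c ]
  [ A    0  ] [ lambda ] = [ b ]

Solving the linear system:
  x*      = (-0.5493, -0.3521)
  lambda* = (0.1127)
  f(x*)   = -0.7113

x* = (-0.5493, -0.3521), lambda* = (0.1127)


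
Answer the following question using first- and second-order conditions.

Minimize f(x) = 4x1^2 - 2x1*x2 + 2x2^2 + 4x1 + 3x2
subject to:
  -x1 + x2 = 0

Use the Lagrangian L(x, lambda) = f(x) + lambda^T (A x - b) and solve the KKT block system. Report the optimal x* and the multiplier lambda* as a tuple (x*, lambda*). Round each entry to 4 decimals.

Form the Lagrangian:
  L(x, lambda) = (1/2) x^T Q x + c^T x + lambda^T (A x - b)
Stationarity (grad_x L = 0): Q x + c + A^T lambda = 0.
Primal feasibility: A x = b.

This gives the KKT block system:
  [ Q   A^T ] [ x     ]   [-c ]
  [ A    0  ] [ lambda ] = [ b ]

Solving the linear system:
  x*      = (-0.875, -0.875)
  lambda* = (-1.25)
  f(x*)   = -3.0625

x* = (-0.875, -0.875), lambda* = (-1.25)


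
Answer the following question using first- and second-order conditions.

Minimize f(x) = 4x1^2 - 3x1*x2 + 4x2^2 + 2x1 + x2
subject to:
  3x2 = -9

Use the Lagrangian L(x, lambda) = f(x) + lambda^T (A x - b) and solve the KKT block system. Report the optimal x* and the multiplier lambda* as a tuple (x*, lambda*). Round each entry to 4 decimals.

Form the Lagrangian:
  L(x, lambda) = (1/2) x^T Q x + c^T x + lambda^T (A x - b)
Stationarity (grad_x L = 0): Q x + c + A^T lambda = 0.
Primal feasibility: A x = b.

This gives the KKT block system:
  [ Q   A^T ] [ x     ]   [-c ]
  [ A    0  ] [ lambda ] = [ b ]

Solving the linear system:
  x*      = (-1.375, -3)
  lambda* = (6.2917)
  f(x*)   = 25.4375

x* = (-1.375, -3), lambda* = (6.2917)


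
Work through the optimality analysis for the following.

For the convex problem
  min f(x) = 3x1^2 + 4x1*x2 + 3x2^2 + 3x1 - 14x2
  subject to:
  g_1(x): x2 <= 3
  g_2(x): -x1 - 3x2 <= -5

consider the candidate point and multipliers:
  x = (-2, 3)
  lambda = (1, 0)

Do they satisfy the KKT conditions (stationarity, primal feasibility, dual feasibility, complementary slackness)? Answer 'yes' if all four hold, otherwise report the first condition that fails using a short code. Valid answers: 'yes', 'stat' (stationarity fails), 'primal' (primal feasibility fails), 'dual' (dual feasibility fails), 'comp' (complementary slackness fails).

Gradient of f: grad f(x) = Q x + c = (3, -4)
Constraint values g_i(x) = a_i^T x - b_i:
  g_1((-2, 3)) = 0
  g_2((-2, 3)) = -2
Stationarity residual: grad f(x) + sum_i lambda_i a_i = (3, -3)
  -> stationarity FAILS
Primal feasibility (all g_i <= 0): OK
Dual feasibility (all lambda_i >= 0): OK
Complementary slackness (lambda_i * g_i(x) = 0 for all i): OK

Verdict: the first failing condition is stationarity -> stat.

stat


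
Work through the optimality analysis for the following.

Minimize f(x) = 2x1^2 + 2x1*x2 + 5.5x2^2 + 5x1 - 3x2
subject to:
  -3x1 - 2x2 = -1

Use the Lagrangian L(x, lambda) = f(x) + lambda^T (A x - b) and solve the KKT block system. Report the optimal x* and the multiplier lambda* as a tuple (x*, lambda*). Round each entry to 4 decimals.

Form the Lagrangian:
  L(x, lambda) = (1/2) x^T Q x + c^T x + lambda^T (A x - b)
Stationarity (grad_x L = 0): Q x + c + A^T lambda = 0.
Primal feasibility: A x = b.

This gives the KKT block system:
  [ Q   A^T ] [ x     ]   [-c ]
  [ A    0  ] [ lambda ] = [ b ]

Solving the linear system:
  x*      = (-0.0989, 0.6484)
  lambda* = (1.967)
  f(x*)   = -0.2363

x* = (-0.0989, 0.6484), lambda* = (1.967)


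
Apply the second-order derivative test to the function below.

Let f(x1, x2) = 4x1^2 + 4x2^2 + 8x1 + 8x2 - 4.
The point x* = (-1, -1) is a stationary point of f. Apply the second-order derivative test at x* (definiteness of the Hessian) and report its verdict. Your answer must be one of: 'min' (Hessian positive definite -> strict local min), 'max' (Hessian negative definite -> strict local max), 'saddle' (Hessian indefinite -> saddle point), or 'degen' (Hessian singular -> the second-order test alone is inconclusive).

Compute the Hessian H = grad^2 f:
  H = [[8, 0], [0, 8]]
Verify stationarity: grad f(x*) = H x* + g = (0, 0).
Eigenvalues of H: 8, 8.
Both eigenvalues > 0, so H is positive definite -> x* is a strict local min.

min


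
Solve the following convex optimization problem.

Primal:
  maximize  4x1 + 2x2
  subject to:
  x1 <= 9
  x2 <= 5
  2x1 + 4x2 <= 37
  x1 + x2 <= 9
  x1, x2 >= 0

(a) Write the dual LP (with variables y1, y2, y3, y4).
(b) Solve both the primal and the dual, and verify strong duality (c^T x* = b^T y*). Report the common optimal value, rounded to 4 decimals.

The standard primal-dual pair for 'max c^T x s.t. A x <= b, x >= 0' is:
  Dual:  min b^T y  s.t.  A^T y >= c,  y >= 0.

So the dual LP is:
  minimize  9y1 + 5y2 + 37y3 + 9y4
  subject to:
    y1 + 2y3 + y4 >= 4
    y2 + 4y3 + y4 >= 2
    y1, y2, y3, y4 >= 0

Solving the primal: x* = (9, 0).
  primal value c^T x* = 36.
Solving the dual: y* = (0, 0, 0, 4).
  dual value b^T y* = 36.
Strong duality: c^T x* = b^T y*. Confirmed.

36


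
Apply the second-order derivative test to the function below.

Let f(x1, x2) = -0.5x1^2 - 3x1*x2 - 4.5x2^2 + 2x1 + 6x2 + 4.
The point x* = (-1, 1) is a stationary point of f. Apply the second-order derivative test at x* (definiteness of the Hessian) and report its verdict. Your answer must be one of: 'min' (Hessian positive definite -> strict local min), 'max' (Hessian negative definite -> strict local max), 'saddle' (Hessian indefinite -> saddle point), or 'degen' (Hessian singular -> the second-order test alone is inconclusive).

Compute the Hessian H = grad^2 f:
  H = [[-1, -3], [-3, -9]]
Verify stationarity: grad f(x*) = H x* + g = (0, 0).
Eigenvalues of H: -10, 0.
H has a zero eigenvalue (singular; negative semidefinite but not definite), so H is neither positive definite, negative definite, nor indefinite. The second-order test alone is inconclusive -> degen.
(Indeed, f is constant along the null direction of H through x*, so x* is not a strict local extremum.)

degen


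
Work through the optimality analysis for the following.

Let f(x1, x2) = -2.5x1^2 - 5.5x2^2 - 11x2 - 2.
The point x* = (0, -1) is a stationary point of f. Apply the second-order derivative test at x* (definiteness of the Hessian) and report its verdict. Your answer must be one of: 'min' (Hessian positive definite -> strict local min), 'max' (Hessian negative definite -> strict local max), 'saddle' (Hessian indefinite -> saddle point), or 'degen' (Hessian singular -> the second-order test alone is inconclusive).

Compute the Hessian H = grad^2 f:
  H = [[-5, 0], [0, -11]]
Verify stationarity: grad f(x*) = H x* + g = (0, 0).
Eigenvalues of H: -11, -5.
Both eigenvalues < 0, so H is negative definite -> x* is a strict local max.

max


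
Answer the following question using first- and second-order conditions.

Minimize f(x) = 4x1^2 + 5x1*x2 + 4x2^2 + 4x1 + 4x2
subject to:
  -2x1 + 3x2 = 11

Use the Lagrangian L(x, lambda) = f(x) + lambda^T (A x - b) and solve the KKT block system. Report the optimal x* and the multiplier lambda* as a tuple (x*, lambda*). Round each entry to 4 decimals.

Form the Lagrangian:
  L(x, lambda) = (1/2) x^T Q x + c^T x + lambda^T (A x - b)
Stationarity (grad_x L = 0): Q x + c + A^T lambda = 0.
Primal feasibility: A x = b.

This gives the KKT block system:
  [ Q   A^T ] [ x     ]   [-c ]
  [ A    0  ] [ lambda ] = [ b ]

Solving the linear system:
  x*      = (-2.4451, 2.0366)
  lambda* = (-2.689)
  f(x*)   = 13.9726

x* = (-2.4451, 2.0366), lambda* = (-2.689)


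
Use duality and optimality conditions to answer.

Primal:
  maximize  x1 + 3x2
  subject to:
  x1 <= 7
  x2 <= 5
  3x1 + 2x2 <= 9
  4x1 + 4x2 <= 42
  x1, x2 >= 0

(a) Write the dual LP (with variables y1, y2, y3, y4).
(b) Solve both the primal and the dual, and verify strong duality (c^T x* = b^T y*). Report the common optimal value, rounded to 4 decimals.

The standard primal-dual pair for 'max c^T x s.t. A x <= b, x >= 0' is:
  Dual:  min b^T y  s.t.  A^T y >= c,  y >= 0.

So the dual LP is:
  minimize  7y1 + 5y2 + 9y3 + 42y4
  subject to:
    y1 + 3y3 + 4y4 >= 1
    y2 + 2y3 + 4y4 >= 3
    y1, y2, y3, y4 >= 0

Solving the primal: x* = (0, 4.5).
  primal value c^T x* = 13.5.
Solving the dual: y* = (0, 0, 1.5, 0).
  dual value b^T y* = 13.5.
Strong duality: c^T x* = b^T y*. Confirmed.

13.5


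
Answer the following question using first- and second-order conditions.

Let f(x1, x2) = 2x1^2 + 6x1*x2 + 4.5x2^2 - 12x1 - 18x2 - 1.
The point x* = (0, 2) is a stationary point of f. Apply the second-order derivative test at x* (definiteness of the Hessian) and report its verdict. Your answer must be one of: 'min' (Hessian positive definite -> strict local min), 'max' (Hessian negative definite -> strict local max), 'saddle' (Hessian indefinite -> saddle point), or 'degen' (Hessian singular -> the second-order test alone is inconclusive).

Compute the Hessian H = grad^2 f:
  H = [[4, 6], [6, 9]]
Verify stationarity: grad f(x*) = H x* + g = (0, 0).
Eigenvalues of H: 0, 13.
H has a zero eigenvalue (singular; positive semidefinite but not definite), so H is neither positive definite, negative definite, nor indefinite. The second-order test alone is inconclusive -> degen.
(Indeed, f is constant along the null direction of H through x*, so x* is not a strict local extremum.)

degen


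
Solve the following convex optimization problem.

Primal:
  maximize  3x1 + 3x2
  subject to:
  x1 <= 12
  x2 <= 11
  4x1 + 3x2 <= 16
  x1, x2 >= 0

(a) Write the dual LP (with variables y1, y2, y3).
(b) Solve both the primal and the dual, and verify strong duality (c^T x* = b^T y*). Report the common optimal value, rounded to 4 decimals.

The standard primal-dual pair for 'max c^T x s.t. A x <= b, x >= 0' is:
  Dual:  min b^T y  s.t.  A^T y >= c,  y >= 0.

So the dual LP is:
  minimize  12y1 + 11y2 + 16y3
  subject to:
    y1 + 4y3 >= 3
    y2 + 3y3 >= 3
    y1, y2, y3 >= 0

Solving the primal: x* = (0, 5.3333).
  primal value c^T x* = 16.
Solving the dual: y* = (0, 0, 1).
  dual value b^T y* = 16.
Strong duality: c^T x* = b^T y*. Confirmed.

16
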